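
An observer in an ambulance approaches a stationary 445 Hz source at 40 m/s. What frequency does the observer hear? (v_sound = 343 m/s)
f_obs = f·(v + v_o)/v = 496.9 Hz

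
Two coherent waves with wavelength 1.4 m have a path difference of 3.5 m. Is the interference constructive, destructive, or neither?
destructive — path difference = 2.5λ, an odd multiple of λ/2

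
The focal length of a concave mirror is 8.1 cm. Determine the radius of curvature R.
R = 2|f| = 16.2 cm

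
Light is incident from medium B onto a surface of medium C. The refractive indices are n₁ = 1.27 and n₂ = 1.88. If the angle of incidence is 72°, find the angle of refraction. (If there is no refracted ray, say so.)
sin θ₂ = (n₁/n₂)·sin θ₁ = 0.6425 → θ₂ = 39.98°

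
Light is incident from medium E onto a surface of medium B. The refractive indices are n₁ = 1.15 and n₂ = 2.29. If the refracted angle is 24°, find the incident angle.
sin θ₁ = (n₂/n₁)·sin θ₂ → θ₁ = 54.09°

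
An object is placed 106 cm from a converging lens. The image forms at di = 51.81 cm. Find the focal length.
1/f = 1/do + 1/di → f = 34.8 cm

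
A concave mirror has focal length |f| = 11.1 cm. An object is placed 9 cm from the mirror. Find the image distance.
f = +11.1 cm (concave); 1/di = 1/f − 1/do → di = -47.57 cm (virtual image, behind mirror)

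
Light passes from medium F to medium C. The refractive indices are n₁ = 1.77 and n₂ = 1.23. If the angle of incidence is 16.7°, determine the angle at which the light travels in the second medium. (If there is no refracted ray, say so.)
sin θ₂ = (n₁/n₂)·sin θ₁ = 0.4135 → θ₂ = 24.43°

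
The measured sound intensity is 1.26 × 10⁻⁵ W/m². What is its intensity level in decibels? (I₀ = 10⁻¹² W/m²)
β = 10·log₁₀(I/I₀) = 71 dB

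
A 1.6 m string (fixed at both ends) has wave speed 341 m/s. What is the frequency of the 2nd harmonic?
fₙ = nv/(2L) = 213.1 Hz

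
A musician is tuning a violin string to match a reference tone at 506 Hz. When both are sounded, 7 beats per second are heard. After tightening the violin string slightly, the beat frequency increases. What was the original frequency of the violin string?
513 Hz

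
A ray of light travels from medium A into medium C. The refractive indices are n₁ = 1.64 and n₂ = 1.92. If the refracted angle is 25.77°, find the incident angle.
sin θ₁ = (n₂/n₁)·sin θ₂ → θ₁ = 30.6°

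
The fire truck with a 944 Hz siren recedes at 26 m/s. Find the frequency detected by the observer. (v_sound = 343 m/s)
f_obs = f·v/(v + v_s) = 877.5 Hz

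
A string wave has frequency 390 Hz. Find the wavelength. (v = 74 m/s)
λ = v/f = 0.1897 m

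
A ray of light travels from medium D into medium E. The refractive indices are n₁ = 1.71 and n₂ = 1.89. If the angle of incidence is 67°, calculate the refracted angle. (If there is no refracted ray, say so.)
sin θ₂ = (n₁/n₂)·sin θ₁ = 0.8328 → θ₂ = 56.39°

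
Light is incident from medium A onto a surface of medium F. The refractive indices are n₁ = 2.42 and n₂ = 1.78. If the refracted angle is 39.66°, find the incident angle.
sin θ₁ = (n₂/n₁)·sin θ₂ → θ₁ = 28°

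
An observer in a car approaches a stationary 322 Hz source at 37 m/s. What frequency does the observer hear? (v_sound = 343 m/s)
f_obs = f·(v + v_o)/v = 356.7 Hz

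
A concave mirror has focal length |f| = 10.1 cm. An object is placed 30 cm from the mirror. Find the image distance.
f = +10.1 cm (concave); 1/di = 1/f − 1/do → di = 15.23 cm (real image, in front of mirror)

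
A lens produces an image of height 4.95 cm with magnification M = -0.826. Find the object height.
ho = |hi|/|M| = 5.993 cm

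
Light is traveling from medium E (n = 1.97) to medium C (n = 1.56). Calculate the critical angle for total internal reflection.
θc = arcsin(n₂/n₁) = 52.36°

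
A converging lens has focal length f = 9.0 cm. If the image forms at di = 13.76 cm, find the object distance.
1/do = 1/f − 1/di → do = 26.02 cm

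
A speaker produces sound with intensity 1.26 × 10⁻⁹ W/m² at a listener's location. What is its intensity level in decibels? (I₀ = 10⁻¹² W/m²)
β = 10·log₁₀(I/I₀) = 31 dB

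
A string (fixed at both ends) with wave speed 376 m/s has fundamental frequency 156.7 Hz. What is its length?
L = v/(2f₁) = 1.2 m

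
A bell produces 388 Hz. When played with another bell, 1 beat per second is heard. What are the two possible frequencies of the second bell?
f₂ = 388 ± 1 Hz → 389 Hz or 387 Hz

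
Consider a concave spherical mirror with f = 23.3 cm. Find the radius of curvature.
R = 2|f| = 46.6 cm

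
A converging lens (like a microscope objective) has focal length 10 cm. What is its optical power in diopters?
P = 1/f = 10 D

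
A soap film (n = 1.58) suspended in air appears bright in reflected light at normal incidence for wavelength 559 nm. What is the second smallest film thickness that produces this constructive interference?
2nt = (m − ½)λ with m = 2 → t = (m − ½)λ/(2n) = 265.3 nm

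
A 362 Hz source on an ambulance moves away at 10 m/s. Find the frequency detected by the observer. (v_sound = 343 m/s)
f_obs = f·v/(v + v_s) = 351.7 Hz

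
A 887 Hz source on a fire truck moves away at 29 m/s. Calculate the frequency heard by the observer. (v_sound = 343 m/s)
f_obs = f·v/(v + v_s) = 817.9 Hz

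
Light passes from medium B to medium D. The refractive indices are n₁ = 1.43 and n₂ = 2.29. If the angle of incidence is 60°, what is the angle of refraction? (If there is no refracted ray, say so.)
sin θ₂ = (n₁/n₂)·sin θ₁ = 0.5408 → θ₂ = 32.74°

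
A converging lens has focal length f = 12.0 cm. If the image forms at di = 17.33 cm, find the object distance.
1/do = 1/f − 1/di → do = 39.02 cm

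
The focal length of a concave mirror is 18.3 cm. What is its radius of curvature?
R = 2|f| = 36.6 cm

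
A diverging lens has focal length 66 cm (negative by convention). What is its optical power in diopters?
P = 1/f = -1.515 D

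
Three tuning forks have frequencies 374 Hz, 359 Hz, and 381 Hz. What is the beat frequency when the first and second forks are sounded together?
15 Hz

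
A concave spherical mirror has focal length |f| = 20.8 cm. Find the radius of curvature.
R = 2|f| = 41.6 cm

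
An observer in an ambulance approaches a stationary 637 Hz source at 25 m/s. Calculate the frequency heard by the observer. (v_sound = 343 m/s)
f_obs = f·(v + v_o)/v = 683.4 Hz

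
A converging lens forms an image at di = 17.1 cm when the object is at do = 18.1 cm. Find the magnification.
M = −di/do = -0.9448 (inverted image)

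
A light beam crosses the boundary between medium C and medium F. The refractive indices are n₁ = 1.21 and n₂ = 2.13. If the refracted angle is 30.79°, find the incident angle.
sin θ₁ = (n₂/n₁)·sin θ₂ → θ₁ = 64.3°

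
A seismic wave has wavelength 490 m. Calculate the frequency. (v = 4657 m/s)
f = v/λ = 9.504 Hz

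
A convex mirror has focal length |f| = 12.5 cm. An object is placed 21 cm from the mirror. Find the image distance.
f = −12.5 cm (convex); 1/di = 1/f − 1/do → di = -7.836 cm (virtual image, behind mirror)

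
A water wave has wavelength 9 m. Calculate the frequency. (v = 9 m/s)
f = v/λ = 1 Hz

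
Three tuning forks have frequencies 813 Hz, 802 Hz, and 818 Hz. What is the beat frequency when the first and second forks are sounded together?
11 Hz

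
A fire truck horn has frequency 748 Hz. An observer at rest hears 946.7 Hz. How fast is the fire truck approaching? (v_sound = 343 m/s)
v_s = v·(1 − f/f_obs) = 71.99 m/s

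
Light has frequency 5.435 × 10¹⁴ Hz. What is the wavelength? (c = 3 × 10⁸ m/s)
λ = c/f = 552 nm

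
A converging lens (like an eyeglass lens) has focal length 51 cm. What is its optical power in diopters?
P = 1/f = 1.961 D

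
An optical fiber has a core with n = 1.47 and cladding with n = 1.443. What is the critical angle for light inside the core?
θc = arcsin(n_cladding/n_core) = 79°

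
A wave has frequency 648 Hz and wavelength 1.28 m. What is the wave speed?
v = fλ = 829.4 m/s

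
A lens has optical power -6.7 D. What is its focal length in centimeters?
f = 1/P = -14.93 cm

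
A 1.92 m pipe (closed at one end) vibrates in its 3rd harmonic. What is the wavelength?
λₙ = 4L/n = 2.56 m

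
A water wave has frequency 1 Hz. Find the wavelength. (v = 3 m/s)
λ = v/f = 3 m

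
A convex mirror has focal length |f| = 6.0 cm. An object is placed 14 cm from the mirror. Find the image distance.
f = −6.0 cm (convex); 1/di = 1/f − 1/do → di = -4.2 cm (virtual image, behind mirror)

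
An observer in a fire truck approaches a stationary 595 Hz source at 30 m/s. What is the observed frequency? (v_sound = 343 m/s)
f_obs = f·(v + v_o)/v = 647 Hz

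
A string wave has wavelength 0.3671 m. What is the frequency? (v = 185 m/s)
f = v/λ = 503.9 Hz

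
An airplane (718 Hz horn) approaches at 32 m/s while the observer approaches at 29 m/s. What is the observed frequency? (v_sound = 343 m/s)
f_obs = f·(v + v_o)/(v − v_s) = 858.8 Hz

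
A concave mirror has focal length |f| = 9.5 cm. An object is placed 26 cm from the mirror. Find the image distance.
f = +9.5 cm (concave); 1/di = 1/f − 1/do → di = 14.97 cm (real image, in front of mirror)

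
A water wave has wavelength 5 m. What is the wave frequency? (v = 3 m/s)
f = v/λ = 0.6 Hz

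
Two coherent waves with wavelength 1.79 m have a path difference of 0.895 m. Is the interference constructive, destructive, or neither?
destructive — path difference = 0.5λ, an odd multiple of λ/2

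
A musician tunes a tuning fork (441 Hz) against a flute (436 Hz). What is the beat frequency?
5 Hz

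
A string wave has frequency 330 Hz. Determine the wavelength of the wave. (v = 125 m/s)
λ = v/f = 0.3788 m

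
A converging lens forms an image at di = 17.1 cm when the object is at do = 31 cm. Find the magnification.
M = −di/do = -0.5516 (inverted image)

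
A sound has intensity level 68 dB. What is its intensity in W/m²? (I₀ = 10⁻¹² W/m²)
I = I₀·10^(β/10) = 6.31 × 10⁻⁶ W/m²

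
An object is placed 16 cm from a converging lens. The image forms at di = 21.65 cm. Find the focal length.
1/f = 1/do + 1/di → f = 9.201 cm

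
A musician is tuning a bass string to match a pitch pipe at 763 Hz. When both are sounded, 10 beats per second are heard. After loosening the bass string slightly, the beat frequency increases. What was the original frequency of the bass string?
753 Hz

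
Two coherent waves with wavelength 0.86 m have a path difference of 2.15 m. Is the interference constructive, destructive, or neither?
destructive — path difference = 2.5λ, an odd multiple of λ/2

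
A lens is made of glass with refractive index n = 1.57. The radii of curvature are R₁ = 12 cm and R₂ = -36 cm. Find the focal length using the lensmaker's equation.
1/f = (n − 1)(1/R₁ − 1/R₂) → f = 15.79 cm (converging lens)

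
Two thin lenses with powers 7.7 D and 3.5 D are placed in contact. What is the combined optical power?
P_total = P₁ + P₂ = 11.2 D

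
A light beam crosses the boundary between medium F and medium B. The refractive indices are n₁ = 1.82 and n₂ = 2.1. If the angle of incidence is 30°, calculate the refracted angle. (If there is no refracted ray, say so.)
sin θ₂ = (n₁/n₂)·sin θ₁ = 0.4333 → θ₂ = 25.68°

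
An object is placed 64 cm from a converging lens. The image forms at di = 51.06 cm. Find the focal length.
1/f = 1/do + 1/di → f = 28.4 cm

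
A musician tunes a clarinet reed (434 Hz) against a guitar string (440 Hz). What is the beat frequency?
6 Hz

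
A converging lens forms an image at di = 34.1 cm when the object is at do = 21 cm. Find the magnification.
M = −di/do = -1.624 (inverted image)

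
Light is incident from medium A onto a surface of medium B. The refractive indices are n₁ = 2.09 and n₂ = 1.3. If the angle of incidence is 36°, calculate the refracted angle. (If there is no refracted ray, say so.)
sin θ₂ = (n₁/n₂)·sin θ₁ = 0.945 → θ₂ = 70.91°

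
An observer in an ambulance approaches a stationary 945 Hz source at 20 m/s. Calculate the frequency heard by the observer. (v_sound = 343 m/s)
f_obs = f·(v + v_o)/v = 1000 Hz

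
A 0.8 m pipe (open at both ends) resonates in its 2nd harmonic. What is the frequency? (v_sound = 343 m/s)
fₙ = nv/(2L) = 428.8 Hz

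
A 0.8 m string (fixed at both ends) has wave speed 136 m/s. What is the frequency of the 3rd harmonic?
fₙ = nv/(2L) = 255 Hz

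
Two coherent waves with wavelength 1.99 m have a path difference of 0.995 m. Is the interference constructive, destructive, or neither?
destructive — path difference = 0.5λ, an odd multiple of λ/2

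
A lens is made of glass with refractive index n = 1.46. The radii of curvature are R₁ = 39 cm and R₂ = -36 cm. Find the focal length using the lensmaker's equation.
1/f = (n − 1)(1/R₁ − 1/R₂) → f = 40.7 cm (converging lens)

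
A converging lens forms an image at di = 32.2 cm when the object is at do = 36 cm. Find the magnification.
M = −di/do = -0.8944 (inverted image)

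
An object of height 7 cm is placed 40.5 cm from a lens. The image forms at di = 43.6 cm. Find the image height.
hi = (-di/do) × ho = -7.536 cm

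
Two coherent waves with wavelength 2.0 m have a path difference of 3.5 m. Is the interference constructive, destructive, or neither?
neither (partial) — path difference = 1.75λ, neither a whole number of wavelengths nor an odd multiple of λ/2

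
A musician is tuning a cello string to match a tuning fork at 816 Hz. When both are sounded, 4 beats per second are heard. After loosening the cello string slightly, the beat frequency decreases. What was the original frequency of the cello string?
820 Hz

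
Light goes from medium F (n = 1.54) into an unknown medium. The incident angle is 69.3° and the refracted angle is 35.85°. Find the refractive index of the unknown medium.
n₂ = n₁·sin θ₁ / sin θ₂ = 2.46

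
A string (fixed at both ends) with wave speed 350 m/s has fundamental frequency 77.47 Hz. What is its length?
L = v/(2f₁) = 2.259 m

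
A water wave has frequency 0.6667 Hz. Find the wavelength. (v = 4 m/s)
λ = v/f = 6 m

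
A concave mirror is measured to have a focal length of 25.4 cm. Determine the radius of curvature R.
R = 2|f| = 50.8 cm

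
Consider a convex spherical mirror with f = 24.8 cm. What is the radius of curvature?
R = 2|f| = 49.6 cm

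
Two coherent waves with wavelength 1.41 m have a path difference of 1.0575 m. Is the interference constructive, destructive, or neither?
neither (partial) — path difference = 0.75λ, neither a whole number of wavelengths nor an odd multiple of λ/2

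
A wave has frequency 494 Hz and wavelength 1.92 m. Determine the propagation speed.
v = fλ = 948.5 m/s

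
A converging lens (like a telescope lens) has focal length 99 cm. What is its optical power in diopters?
P = 1/f = 1.01 D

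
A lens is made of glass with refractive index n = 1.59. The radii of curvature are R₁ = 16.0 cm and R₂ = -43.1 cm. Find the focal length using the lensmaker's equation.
1/f = (n − 1)(1/R₁ − 1/R₂) → f = 19.78 cm (converging lens)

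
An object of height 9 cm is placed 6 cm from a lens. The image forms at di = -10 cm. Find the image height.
hi = (-di/do) × ho = 15 cm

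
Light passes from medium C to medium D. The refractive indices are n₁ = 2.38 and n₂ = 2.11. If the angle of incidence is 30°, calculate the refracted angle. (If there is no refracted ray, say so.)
sin θ₂ = (n₁/n₂)·sin θ₁ = 0.564 → θ₂ = 34.33°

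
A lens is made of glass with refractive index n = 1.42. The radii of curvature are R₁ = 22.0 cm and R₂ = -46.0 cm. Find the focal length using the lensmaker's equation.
1/f = (n − 1)(1/R₁ − 1/R₂) → f = 35.43 cm (converging lens)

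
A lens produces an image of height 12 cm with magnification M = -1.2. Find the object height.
ho = |hi|/|M| = 10 cm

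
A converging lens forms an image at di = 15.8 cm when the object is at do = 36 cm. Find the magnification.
M = −di/do = -0.4389 (inverted image)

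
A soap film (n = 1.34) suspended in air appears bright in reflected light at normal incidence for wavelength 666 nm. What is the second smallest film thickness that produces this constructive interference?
2nt = (m − ½)λ with m = 2 → t = (m − ½)λ/(2n) = 372.8 nm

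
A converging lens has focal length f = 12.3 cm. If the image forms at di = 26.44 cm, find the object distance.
1/do = 1/f − 1/di → do = 23 cm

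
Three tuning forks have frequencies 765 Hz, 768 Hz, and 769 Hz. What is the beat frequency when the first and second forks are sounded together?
3 Hz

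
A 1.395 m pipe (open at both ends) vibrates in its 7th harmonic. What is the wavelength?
λₙ = 2L/n = 0.3986 m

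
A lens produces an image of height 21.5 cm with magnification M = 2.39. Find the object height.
ho = |hi|/|M| = 8.996 cm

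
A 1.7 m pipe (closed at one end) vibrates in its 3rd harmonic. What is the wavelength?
λₙ = 4L/n = 2.267 m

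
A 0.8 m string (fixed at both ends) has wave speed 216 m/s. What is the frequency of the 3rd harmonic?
fₙ = nv/(2L) = 405 Hz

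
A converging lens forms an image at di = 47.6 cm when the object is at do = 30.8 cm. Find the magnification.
M = −di/do = -1.545 (inverted image)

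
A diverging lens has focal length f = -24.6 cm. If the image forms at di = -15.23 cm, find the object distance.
1/do = 1/f − 1/di → do = 39.98 cm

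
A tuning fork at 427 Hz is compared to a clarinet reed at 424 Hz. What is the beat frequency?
3 Hz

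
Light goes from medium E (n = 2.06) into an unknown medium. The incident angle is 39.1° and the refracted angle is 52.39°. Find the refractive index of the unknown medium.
n₂ = n₁·sin θ₁ / sin θ₂ = 1.64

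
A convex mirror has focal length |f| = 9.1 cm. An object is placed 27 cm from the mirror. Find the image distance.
f = −9.1 cm (convex); 1/di = 1/f − 1/do → di = -6.806 cm (virtual image, behind mirror)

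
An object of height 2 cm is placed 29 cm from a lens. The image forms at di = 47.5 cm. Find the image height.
hi = (-di/do) × ho = -3.276 cm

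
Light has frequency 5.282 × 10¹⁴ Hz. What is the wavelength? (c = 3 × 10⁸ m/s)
λ = c/f = 568 nm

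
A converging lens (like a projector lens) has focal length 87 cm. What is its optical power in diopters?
P = 1/f = 1.149 D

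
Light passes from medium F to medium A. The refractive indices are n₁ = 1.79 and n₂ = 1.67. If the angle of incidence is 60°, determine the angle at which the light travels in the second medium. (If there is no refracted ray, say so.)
sin θ₂ = (n₁/n₂)·sin θ₁ = 0.9283 → θ₂ = 68.16°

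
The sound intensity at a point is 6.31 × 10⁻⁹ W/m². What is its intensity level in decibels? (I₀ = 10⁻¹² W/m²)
β = 10·log₁₀(I/I₀) = 38 dB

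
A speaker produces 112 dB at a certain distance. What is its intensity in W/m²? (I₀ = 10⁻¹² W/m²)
I = I₀·10^(β/10) = 1.58 × 10⁻¹ W/m²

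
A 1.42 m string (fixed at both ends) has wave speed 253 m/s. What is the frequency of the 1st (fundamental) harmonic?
fₙ = nv/(2L) = 89.08 Hz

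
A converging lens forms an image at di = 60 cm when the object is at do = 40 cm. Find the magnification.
M = −di/do = -1.5 (inverted image)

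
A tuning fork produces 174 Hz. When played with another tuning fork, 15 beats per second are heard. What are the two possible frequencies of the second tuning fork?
f₂ = 174 ± 15 Hz → 189 Hz or 159 Hz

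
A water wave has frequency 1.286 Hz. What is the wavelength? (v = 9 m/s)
λ = v/f = 6.998 m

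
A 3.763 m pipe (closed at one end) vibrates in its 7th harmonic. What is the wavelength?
λₙ = 4L/n = 2.15 m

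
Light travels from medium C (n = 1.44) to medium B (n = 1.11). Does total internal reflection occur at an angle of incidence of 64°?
θc = arcsin(n₂/n₁) = 50.43°; 64° > θc, so yes — total internal reflection.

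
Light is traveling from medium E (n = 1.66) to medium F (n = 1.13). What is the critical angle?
θc = arcsin(n₂/n₁) = 42.9°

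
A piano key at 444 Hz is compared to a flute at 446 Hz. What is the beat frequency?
2 Hz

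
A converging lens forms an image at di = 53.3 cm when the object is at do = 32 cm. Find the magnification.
M = −di/do = -1.666 (inverted image)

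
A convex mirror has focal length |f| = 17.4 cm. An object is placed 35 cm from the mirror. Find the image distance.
f = −17.4 cm (convex); 1/di = 1/f − 1/do → di = -11.62 cm (virtual image, behind mirror)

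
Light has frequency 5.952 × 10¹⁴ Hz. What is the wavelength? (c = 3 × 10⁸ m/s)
λ = c/f = 504 nm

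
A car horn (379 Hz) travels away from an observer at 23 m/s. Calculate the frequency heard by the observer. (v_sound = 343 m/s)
f_obs = f·v/(v + v_s) = 355.2 Hz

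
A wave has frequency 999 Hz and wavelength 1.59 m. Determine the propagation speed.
v = fλ = 1588 m/s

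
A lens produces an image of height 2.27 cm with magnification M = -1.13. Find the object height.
ho = |hi|/|M| = 2.009 cm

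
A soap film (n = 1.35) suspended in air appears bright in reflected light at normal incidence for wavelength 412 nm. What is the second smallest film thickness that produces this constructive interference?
2nt = (m − ½)λ with m = 2 → t = (m − ½)λ/(2n) = 228.9 nm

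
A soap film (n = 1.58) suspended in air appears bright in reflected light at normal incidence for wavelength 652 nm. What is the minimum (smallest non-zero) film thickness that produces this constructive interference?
2nt = (m − ½)λ with m = 1 → t = (m − ½)λ/(2n) = 103.2 nm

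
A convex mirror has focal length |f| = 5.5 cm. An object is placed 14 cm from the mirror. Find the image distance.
f = −5.5 cm (convex); 1/di = 1/f − 1/do → di = -3.949 cm (virtual image, behind mirror)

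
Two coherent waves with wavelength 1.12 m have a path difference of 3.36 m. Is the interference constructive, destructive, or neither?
constructive — path difference = 3λ, a whole number of wavelengths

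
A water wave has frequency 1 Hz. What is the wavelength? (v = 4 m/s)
λ = v/f = 4 m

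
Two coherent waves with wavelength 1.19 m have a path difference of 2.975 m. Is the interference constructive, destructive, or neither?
destructive — path difference = 2.5λ, an odd multiple of λ/2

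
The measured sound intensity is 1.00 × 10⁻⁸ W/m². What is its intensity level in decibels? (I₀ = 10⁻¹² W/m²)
β = 10·log₁₀(I/I₀) = 40 dB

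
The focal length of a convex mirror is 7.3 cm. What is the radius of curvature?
R = 2|f| = 14.6 cm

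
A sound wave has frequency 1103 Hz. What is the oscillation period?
T = 1/f = 9.066 × 10⁻⁴ s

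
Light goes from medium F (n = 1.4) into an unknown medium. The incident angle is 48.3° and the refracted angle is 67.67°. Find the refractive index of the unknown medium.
n₂ = n₁·sin θ₁ / sin θ₂ = 1.13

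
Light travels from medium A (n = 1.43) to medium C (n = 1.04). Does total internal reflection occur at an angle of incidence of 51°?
θc = arcsin(n₂/n₁) = 46.66°; 51° > θc, so yes — total internal reflection.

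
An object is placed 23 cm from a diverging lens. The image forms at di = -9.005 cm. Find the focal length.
1/f = 1/do + 1/di → f = -14.8 cm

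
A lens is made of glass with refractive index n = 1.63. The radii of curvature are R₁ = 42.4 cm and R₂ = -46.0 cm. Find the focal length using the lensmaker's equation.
1/f = (n − 1)(1/R₁ − 1/R₂) → f = 35.02 cm (converging lens)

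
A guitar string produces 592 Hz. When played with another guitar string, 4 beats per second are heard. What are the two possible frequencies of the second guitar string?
f₂ = 592 ± 4 Hz → 596 Hz or 588 Hz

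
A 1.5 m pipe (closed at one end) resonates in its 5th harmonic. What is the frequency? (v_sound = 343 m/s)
fₙ = nv/(4L) = 285.8 Hz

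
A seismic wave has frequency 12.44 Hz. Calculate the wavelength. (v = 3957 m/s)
λ = v/f = 318.1 m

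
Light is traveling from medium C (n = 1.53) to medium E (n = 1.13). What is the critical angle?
θc = arcsin(n₂/n₁) = 47.61°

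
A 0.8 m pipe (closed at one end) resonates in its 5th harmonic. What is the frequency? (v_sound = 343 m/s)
fₙ = nv/(4L) = 535.9 Hz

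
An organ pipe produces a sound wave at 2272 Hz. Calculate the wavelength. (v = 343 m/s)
λ = v/f = 0.151 m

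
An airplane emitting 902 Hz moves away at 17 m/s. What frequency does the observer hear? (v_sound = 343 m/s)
f_obs = f·v/(v + v_s) = 859.4 Hz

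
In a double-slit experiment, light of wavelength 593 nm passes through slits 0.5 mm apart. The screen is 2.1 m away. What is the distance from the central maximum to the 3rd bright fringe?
y = mλL/d = 7.472 mm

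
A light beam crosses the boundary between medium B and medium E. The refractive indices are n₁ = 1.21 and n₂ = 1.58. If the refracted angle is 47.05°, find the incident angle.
sin θ₁ = (n₂/n₁)·sin θ₂ → θ₁ = 72.9°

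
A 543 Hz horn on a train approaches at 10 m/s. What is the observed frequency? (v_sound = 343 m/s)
f_obs = f·v/(v − v_s) = 559.3 Hz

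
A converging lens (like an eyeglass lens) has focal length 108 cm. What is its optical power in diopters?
P = 1/f = 0.9259 D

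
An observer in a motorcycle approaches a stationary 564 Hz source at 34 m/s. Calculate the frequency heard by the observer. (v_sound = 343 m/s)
f_obs = f·(v + v_o)/v = 619.9 Hz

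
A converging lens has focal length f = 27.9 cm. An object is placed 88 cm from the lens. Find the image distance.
1/di = 1/f − 1/do → di = 40.85 cm (real image)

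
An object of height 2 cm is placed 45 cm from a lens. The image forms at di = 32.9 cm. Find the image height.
hi = (-di/do) × ho = -1.462 cm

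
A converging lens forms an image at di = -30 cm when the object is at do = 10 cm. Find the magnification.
M = −di/do = 3 (upright image)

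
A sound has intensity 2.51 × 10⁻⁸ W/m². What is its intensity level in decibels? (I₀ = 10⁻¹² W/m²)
β = 10·log₁₀(I/I₀) = 44 dB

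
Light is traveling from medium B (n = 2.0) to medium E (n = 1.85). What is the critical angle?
θc = arcsin(n₂/n₁) = 67.67°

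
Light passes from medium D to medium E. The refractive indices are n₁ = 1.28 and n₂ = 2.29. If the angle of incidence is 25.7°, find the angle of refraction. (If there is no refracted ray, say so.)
sin θ₂ = (n₁/n₂)·sin θ₁ = 0.2424 → θ₂ = 14.03°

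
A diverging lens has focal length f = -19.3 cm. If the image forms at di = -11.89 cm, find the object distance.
1/do = 1/f − 1/di → do = 30.97 cm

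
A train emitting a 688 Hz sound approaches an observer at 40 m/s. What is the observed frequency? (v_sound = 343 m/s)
f_obs = f·v/(v − v_s) = 778.8 Hz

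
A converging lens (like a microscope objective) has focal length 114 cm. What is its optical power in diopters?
P = 1/f = 0.8772 D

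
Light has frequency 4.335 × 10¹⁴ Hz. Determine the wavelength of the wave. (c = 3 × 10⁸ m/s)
λ = c/f = 692 nm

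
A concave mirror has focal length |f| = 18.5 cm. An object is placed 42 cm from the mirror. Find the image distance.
f = +18.5 cm (concave); 1/di = 1/f − 1/do → di = 33.06 cm (real image, in front of mirror)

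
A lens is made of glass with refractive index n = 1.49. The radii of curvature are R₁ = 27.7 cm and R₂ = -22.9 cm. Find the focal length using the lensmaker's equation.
1/f = (n − 1)(1/R₁ − 1/R₂) → f = 25.58 cm (converging lens)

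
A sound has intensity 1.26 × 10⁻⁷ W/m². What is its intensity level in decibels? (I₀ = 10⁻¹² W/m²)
β = 10·log₁₀(I/I₀) = 51 dB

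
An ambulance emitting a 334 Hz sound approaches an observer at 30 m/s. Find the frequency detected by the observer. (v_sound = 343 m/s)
f_obs = f·v/(v − v_s) = 366 Hz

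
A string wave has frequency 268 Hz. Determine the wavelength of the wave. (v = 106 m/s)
λ = v/f = 0.3955 m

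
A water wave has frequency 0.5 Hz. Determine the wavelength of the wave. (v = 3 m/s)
λ = v/f = 6 m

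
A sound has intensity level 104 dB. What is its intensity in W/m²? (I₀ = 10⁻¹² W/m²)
I = I₀·10^(β/10) = 2.51 × 10⁻² W/m²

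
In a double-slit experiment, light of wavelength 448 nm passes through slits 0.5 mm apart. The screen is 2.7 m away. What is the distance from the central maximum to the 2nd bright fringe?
y = mλL/d = 4.838 mm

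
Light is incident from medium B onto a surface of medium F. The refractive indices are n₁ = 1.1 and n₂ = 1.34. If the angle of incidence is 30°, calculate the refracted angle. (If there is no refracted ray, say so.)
sin θ₂ = (n₁/n₂)·sin θ₁ = 0.4104 → θ₂ = 24.23°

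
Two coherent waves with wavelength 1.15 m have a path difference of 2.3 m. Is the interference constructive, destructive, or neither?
constructive — path difference = 2λ, a whole number of wavelengths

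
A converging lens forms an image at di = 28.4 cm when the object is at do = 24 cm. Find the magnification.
M = −di/do = -1.183 (inverted image)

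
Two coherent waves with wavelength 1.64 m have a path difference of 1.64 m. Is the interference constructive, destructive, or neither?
constructive — path difference = 1λ, a whole number of wavelengths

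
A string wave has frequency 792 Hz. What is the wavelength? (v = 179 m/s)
λ = v/f = 0.226 m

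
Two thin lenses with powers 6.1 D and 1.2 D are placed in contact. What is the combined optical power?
P_total = P₁ + P₂ = 7.3 D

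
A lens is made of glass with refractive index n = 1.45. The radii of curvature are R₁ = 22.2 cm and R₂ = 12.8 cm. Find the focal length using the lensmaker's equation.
1/f = (n − 1)(1/R₁ − 1/R₂) → f = -67.18 cm (diverging lens)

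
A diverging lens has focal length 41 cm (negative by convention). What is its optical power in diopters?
P = 1/f = -2.439 D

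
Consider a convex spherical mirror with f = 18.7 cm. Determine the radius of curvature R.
R = 2|f| = 37.4 cm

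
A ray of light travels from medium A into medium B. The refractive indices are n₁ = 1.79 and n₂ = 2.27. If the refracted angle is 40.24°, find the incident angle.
sin θ₁ = (n₂/n₁)·sin θ₂ → θ₁ = 55.01°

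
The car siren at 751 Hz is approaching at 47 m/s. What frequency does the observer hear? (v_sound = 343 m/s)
f_obs = f·v/(v − v_s) = 870.2 Hz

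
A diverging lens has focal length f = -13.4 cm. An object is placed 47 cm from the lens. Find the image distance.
1/di = 1/f − 1/do → di = -10.43 cm (virtual image)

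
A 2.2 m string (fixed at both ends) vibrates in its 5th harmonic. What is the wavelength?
λₙ = 2L/n = 0.88 m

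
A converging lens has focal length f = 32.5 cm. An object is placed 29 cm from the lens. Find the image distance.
1/di = 1/f − 1/do → di = -269.3 cm (virtual image)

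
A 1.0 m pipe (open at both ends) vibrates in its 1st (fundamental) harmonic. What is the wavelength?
λₙ = 2L/n = 2 m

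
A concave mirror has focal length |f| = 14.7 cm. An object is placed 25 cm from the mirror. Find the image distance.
f = +14.7 cm (concave); 1/di = 1/f − 1/do → di = 35.68 cm (real image, in front of mirror)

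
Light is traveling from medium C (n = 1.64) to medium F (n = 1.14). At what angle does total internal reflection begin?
θc = arcsin(n₂/n₁) = 44.04°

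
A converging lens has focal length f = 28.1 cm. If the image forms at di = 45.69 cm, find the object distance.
1/do = 1/f − 1/di → do = 72.99 cm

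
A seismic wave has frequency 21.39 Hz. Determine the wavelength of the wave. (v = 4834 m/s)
λ = v/f = 226 m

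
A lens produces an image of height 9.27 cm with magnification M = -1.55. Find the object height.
ho = |hi|/|M| = 5.981 cm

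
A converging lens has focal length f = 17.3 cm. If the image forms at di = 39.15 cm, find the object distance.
1/do = 1/f − 1/di → do = 31 cm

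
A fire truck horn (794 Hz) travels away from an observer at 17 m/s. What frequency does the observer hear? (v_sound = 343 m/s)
f_obs = f·v/(v + v_s) = 756.5 Hz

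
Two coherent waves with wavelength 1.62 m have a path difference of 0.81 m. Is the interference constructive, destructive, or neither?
destructive — path difference = 0.5λ, an odd multiple of λ/2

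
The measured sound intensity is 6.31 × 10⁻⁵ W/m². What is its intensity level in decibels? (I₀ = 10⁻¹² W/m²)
β = 10·log₁₀(I/I₀) = 78 dB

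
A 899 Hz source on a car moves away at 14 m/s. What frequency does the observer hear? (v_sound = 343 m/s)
f_obs = f·v/(v + v_s) = 863.7 Hz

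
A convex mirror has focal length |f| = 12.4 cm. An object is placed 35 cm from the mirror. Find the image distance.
f = −12.4 cm (convex); 1/di = 1/f − 1/do → di = -9.156 cm (virtual image, behind mirror)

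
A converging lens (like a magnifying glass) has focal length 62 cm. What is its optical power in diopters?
P = 1/f = 1.613 D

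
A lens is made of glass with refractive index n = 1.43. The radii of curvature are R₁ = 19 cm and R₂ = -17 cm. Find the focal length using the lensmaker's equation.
1/f = (n − 1)(1/R₁ − 1/R₂) → f = 20.87 cm (converging lens)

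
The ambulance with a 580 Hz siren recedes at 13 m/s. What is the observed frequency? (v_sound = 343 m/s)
f_obs = f·v/(v + v_s) = 558.8 Hz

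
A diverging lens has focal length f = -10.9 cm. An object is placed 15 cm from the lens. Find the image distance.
1/di = 1/f − 1/do → di = -6.313 cm (virtual image)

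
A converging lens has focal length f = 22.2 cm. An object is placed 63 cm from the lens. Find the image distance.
1/di = 1/f − 1/do → di = 34.28 cm (real image)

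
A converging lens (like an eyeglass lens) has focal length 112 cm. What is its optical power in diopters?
P = 1/f = 0.8929 D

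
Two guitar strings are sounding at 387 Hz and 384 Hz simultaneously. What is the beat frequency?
3 Hz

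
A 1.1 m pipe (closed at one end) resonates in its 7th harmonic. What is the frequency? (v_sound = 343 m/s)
fₙ = nv/(4L) = 545.7 Hz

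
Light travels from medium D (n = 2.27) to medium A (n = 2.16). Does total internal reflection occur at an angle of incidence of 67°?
θc = arcsin(n₂/n₁) = 72.09°; 67° < θc, so no — the ray refracts.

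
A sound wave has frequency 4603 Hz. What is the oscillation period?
T = 1/f = 2.172 × 10⁻⁴ s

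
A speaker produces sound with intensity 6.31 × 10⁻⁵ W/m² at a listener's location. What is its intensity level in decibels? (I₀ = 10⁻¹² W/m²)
β = 10·log₁₀(I/I₀) = 78 dB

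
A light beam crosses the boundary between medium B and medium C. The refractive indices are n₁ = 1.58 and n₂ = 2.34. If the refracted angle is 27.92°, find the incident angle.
sin θ₁ = (n₂/n₁)·sin θ₂ → θ₁ = 43.91°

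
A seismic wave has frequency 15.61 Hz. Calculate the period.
T = 1/f = 0.06406 s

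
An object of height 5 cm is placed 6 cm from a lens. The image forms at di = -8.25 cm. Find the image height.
hi = (-di/do) × ho = 6.875 cm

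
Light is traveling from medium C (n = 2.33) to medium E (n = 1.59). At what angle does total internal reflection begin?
θc = arcsin(n₂/n₁) = 43.03°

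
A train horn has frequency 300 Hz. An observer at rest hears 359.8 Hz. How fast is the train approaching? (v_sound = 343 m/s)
v_s = v·(1 − f/f_obs) = 57.01 m/s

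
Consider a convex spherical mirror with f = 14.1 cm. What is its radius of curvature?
R = 2|f| = 28.2 cm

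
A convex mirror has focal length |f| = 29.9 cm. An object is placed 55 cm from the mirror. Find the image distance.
f = −29.9 cm (convex); 1/di = 1/f − 1/do → di = -19.37 cm (virtual image, behind mirror)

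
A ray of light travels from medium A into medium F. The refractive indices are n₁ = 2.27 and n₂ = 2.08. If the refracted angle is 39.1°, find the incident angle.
sin θ₁ = (n₂/n₁)·sin θ₂ → θ₁ = 35.3°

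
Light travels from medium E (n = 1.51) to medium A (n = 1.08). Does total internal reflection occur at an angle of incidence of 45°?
θc = arcsin(n₂/n₁) = 45.66°; 45° < θc, so no — the ray refracts.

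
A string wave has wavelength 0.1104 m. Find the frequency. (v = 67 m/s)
f = v/λ = 606.9 Hz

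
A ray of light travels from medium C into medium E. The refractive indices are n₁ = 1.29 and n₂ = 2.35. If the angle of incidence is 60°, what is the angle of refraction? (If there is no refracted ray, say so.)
sin θ₂ = (n₁/n₂)·sin θ₁ = 0.4754 → θ₂ = 28.38°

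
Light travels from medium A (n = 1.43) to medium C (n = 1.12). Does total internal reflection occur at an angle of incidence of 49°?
θc = arcsin(n₂/n₁) = 51.56°; 49° < θc, so no — the ray refracts.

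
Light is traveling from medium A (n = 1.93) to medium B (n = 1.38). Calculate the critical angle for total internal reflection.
θc = arcsin(n₂/n₁) = 45.65°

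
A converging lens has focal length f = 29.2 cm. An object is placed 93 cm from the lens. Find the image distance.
1/di = 1/f − 1/do → di = 42.56 cm (real image)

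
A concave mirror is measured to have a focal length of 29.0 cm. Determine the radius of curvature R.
R = 2|f| = 58 cm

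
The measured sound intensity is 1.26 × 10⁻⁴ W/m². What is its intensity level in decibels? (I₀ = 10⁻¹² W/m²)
β = 10·log₁₀(I/I₀) = 81 dB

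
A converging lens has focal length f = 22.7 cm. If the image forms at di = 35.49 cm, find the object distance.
1/do = 1/f − 1/di → do = 62.99 cm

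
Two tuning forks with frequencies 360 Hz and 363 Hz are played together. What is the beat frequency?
3 Hz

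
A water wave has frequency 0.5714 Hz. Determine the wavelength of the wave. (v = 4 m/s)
λ = v/f = 7 m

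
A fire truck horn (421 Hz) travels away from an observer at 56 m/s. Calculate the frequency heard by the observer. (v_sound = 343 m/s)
f_obs = f·v/(v + v_s) = 361.9 Hz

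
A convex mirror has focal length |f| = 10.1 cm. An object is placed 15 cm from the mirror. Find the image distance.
f = −10.1 cm (convex); 1/di = 1/f − 1/do → di = -6.036 cm (virtual image, behind mirror)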